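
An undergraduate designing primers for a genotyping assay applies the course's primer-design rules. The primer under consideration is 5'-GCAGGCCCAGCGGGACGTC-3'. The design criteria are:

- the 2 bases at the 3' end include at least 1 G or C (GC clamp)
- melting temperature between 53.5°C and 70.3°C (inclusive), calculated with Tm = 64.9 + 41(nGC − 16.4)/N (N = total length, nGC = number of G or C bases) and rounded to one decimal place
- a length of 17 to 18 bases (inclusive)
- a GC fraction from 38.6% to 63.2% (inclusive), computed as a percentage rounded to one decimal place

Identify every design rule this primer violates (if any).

Fails: length, GC content.

Base counts: A=3, T=1, G=8, C=7 (length 19).
GC clamp: 3' end TC has 1 G/C ✓
Tm: Tm = 64.9 + 41·(15 − 16.4)/19 = 61.9°C ✓
length: length 19, outside 17–18 ✗
GC content: GC 15/19 = 78.9%, outside 38.6–63.2% ✗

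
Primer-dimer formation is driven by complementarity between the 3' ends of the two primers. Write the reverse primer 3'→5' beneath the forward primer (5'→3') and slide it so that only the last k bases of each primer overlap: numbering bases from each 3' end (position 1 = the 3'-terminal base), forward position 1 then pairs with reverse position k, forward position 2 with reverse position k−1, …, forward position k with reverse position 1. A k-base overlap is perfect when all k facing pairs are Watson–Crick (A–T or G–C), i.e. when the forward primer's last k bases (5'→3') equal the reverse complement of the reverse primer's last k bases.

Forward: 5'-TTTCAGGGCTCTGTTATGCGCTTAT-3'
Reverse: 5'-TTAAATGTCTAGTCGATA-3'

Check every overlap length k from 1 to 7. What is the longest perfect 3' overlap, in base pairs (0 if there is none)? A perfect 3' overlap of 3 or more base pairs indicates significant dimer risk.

Longest perfect overlap: 3 complementary base pairs; significant dimer risk (threshold 3).

Last 7 bases (5'→3') — forward …CGCTTAT, reverse …GTCGATA.
Reverse complement of the reverse primer's last 7 bases: TATCGAC; its first k bases are the reverse complement of the reverse primer's last k bases, so a perfect k-base overlap needs the forward primer's last k bases to equal them.
Comparing (forward last k vs required): k=1: T vs T ✓; k=2: AT vs TA ✗; k=3: TAT vs TAT ✓; k=4: TTAT vs TATC ✗; k=5: CTTAT vs TATCG ✗; k=6: GCTTAT vs TATCGA ✗; k=7: CGCTTAT vs TATCGAC ✗.
Perfect overlaps at k = 1, 3; the largest is 3.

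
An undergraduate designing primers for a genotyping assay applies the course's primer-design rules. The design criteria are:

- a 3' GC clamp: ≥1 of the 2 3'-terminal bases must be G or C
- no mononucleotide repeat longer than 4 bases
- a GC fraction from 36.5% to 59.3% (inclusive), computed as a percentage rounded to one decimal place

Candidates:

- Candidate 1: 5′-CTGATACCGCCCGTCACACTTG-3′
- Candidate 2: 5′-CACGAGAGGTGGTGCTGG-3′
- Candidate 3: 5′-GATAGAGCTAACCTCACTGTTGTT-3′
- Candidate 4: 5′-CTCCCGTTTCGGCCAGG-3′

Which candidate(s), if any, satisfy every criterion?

Candidate 1 (22 nt, A=4 T=5 G=4 C=9): 3' end TG has 1 G/C ✓; longest run = 3 ✓; GC 13/22 = 59.1% ✓ — passes.
Candidate 2 (18 nt, A=3 T=3 G=9 C=3): 3' end GG has 2 G/C ✓; longest run = 2 ✓; GC 12/18 = 66.7%, outside 36.5–59.3% ✗ — fails.
Candidate 3 (24 nt, A=6 T=8 G=5 C=5): 3' end TT has 0 G/C, need ≥1 ✗; longest run = 2 ✓; GC 10/24 = 41.7% ✓ — fails.
Candidate 4 (17 nt, A=1 T=4 G=5 C=7): 3' end GG has 2 G/C ✓; longest run = 3 ✓; GC 12/17 = 70.6%, outside 36.5–59.3% ✗ — fails.

Candidate 1 only.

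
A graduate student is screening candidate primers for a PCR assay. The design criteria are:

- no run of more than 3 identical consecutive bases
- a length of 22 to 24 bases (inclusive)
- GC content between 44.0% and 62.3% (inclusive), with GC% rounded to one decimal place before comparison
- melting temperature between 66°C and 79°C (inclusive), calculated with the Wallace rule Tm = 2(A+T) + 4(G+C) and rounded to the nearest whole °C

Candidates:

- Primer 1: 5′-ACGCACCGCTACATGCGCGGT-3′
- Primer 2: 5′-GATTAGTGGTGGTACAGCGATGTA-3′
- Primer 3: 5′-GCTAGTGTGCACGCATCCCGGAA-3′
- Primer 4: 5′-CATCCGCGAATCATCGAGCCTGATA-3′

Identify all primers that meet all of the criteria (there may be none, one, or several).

Primer 1 (21 nt, A=4 T=3 G=6 C=8): longest run = 2 ✓; length 21, outside 22–24 ✗; GC 14/21 = 66.7%, outside 44.0–62.3% ✗; Tm = 2·7 + 4·14 = 70°C ✓ — fails.
Primer 2 (24 nt, A=6 T=7 G=9 C=2): longest run = 2 ✓; length 24 ✓; GC 11/24 = 45.8% ✓; Tm = 2·13 + 4·11 = 70°C ✓ — passes.
Primer 3 (23 nt, A=5 T=4 G=7 C=7): longest run = 3 ✓; length 23 ✓; GC 14/23 = 60.9% ✓; Tm = 2·9 + 4·14 = 74°C ✓ — passes.
Primer 4 (25 nt, A=7 T=5 G=5 C=8): longest run = 2 ✓; length 25, outside 22–24 ✗; GC 13/25 = 52.0% ✓; Tm = 2·12 + 4·13 = 76°C ✓ — fails.

Primer 2 and Primer 3.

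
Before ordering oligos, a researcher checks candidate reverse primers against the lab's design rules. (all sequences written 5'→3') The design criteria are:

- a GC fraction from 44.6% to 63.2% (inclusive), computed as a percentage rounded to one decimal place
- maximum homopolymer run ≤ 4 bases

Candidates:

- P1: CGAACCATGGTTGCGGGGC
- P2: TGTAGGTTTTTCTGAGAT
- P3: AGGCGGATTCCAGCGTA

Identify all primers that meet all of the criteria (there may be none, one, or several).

P3 only.

P1 (19 nt, A=3 T=3 G=8 C=5): GC 13/19 = 68.4%, outside 44.6–63.2% ✗; longest run = 4 ✓ — fails.
P2 (18 nt, A=3 T=9 G=5 C=1): GC 6/18 = 33.3%, outside 44.6–63.2% ✗; longest run = 5, exceeds 4 ✗ — fails.
P3 (17 nt, A=4 T=3 G=6 C=4): GC 10/17 = 58.8% ✓; longest run = 2 ✓ — passes.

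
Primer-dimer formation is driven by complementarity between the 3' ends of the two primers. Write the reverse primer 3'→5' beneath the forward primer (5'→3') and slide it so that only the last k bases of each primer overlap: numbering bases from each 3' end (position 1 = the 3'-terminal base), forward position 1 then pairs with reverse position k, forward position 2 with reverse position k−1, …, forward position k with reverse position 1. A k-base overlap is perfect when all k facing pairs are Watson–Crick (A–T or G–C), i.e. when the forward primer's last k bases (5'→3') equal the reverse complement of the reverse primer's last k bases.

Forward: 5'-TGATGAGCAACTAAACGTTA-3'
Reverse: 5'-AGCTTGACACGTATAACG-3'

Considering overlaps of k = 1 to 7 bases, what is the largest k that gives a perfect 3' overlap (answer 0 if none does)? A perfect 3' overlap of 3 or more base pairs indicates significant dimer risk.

Longest perfect overlap: 5 complementary base pairs; significant dimer risk (threshold 3).

Last 7 bases (5'→3') — forward …AACGTTA, reverse …TATAACG.
Reverse complement of the reverse primer's last 7 bases: CGTTATA; its first k bases are the reverse complement of the reverse primer's last k bases, so a perfect k-base overlap needs the forward primer's last k bases to equal them.
Comparing (forward last k vs required): k=1: A vs C ✗; k=2: TA vs CG ✗; k=3: TTA vs CGT ✗; k=4: GTTA vs CGTT ✗; k=5: CGTTA vs CGTTA ✓; k=6: ACGTTA vs CGTTAT ✗; k=7: AACGTTA vs CGTTATA ✗.
Only k = 5 is perfect, so the longest perfect 3' overlap is 5.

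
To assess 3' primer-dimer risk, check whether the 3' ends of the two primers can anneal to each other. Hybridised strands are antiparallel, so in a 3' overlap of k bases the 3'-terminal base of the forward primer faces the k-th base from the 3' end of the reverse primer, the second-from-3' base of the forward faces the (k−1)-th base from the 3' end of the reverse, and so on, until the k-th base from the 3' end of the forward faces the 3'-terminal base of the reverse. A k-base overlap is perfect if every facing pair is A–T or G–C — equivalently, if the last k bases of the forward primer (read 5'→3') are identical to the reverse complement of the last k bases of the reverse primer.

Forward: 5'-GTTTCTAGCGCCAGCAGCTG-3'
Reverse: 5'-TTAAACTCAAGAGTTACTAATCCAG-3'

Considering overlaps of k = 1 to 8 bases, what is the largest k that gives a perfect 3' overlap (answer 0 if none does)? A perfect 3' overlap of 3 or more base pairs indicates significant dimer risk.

Longest perfect overlap: 3 complementary base pairs; significant dimer risk (threshold 3).

Last 8 bases (5'→3') — forward …AGCAGCTG, reverse …TAATCCAG.
Reverse complement of the reverse primer's last 8 bases: CTGGATTA; its first k bases are the reverse complement of the reverse primer's last k bases, so a perfect k-base overlap needs the forward primer's last k bases to equal them.
Comparing (forward last k vs required): k=1: G vs C ✗; k=2: TG vs CT ✗; k=3: CTG vs CTG ✓; k=4: GCTG vs CTGG ✗; k=5: AGCTG vs CTGGA ✗; k=6: CAGCTG vs CTGGAT ✗; k=7: GCAGCTG vs CTGGATT ✗; k=8: AGCAGCTG vs CTGGATTA ✗.
Only k = 3 is perfect, so the longest perfect 3' overlap is 3.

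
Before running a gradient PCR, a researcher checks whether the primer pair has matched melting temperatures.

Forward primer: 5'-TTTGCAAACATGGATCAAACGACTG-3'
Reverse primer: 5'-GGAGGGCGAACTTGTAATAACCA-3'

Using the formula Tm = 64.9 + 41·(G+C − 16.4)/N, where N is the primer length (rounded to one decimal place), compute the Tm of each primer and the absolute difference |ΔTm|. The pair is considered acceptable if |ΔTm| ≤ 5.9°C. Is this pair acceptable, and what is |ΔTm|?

Forward: G+C = 10, N = 25 → Tm = 64.9 + 41·(10 − 16.4)/25 = 54.4°C.
Reverse: G+C = 11, N = 23 → Tm = 64.9 + 41·(11 − 16.4)/23 = 55.3°C.
|ΔTm| = |54.4 − 55.3| = 0.9°C, ≤ 5.9°C.

|ΔTm| = 0.9°C; the pair is acceptable.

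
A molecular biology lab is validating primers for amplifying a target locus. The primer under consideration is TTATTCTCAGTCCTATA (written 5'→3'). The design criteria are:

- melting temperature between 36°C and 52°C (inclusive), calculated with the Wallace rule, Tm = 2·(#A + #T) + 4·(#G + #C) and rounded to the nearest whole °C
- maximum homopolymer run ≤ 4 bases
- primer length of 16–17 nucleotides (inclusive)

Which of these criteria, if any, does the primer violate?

Base counts: A=4, T=8, G=1, C=4 (length 17).
Tm: Tm = 2·12 + 4·5 = 44°C ✓
homopolymer run: longest run = 2 ✓
length: length 17 ✓

Meets all criteria.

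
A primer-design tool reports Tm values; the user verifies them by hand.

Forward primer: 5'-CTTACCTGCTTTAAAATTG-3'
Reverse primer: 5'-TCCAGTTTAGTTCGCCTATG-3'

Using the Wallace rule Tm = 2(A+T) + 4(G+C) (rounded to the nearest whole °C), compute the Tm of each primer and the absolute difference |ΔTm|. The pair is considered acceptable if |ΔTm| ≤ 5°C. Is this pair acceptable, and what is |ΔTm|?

Forward: A=5 T=8 G=2 C=4 → Tm = 2·13 + 4·6 = 50°C.
Reverse: A=3 T=8 G=4 C=5 → Tm = 2·11 + 4·9 = 58°C.
|ΔTm| = |50 − 58| = 8°C, > 5°C.

|ΔTm| = 8°C; the pair is not acceptable.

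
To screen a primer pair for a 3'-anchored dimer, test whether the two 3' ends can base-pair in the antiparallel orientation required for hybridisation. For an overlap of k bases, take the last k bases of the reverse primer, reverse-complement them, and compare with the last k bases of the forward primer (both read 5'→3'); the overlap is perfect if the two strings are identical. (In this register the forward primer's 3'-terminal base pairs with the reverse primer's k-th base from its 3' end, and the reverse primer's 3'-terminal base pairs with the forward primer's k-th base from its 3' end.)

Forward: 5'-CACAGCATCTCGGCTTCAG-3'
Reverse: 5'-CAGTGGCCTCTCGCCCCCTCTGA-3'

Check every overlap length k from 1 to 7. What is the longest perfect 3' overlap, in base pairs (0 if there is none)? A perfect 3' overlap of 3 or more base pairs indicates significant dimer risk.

Longest perfect overlap: 4 complementary base pairs; significant dimer risk (threshold 3).

Last 7 bases (5'→3') — forward …GCTTCAG, reverse …CCTCTGA.
Reverse complement of the reverse primer's last 7 bases: TCAGAGG; its first k bases are the reverse complement of the reverse primer's last k bases, so a perfect k-base overlap needs the forward primer's last k bases to equal them.
Comparing (forward last k vs required): k=1: G vs T ✗; k=2: AG vs TC ✗; k=3: CAG vs TCA ✗; k=4: TCAG vs TCAG ✓; k=5: TTCAG vs TCAGA ✗; k=6: CTTCAG vs TCAGAG ✗; k=7: GCTTCAG vs TCAGAGG ✗.
Only k = 4 is perfect, so the longest perfect 3' overlap is 4.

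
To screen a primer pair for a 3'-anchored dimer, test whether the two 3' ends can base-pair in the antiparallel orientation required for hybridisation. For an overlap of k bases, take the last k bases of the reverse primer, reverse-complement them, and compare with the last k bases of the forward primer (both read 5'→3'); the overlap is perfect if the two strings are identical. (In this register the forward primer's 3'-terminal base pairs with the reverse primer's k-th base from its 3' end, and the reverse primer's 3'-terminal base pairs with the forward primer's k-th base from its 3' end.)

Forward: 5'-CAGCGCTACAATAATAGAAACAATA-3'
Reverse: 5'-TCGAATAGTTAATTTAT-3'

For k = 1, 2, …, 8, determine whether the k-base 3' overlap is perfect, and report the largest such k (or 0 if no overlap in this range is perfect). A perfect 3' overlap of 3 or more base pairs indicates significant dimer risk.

Longest perfect overlap: 3 complementary base pairs; significant dimer risk (threshold 3).

Last 8 bases (5'→3') — forward …AAACAATA, reverse …TAATTTAT.
Reverse complement of the reverse primer's last 8 bases: ATAAATTA; its first k bases are the reverse complement of the reverse primer's last k bases, so a perfect k-base overlap needs the forward primer's last k bases to equal them.
Comparing (forward last k vs required): k=1: A vs A ✓; k=2: TA vs AT ✗; k=3: ATA vs ATA ✓; k=4: AATA vs ATAA ✗; k=5: CAATA vs ATAAA ✗; k=6: ACAATA vs ATAAAT ✗; k=7: AACAATA vs ATAAATT ✗; k=8: AAACAATA vs ATAAATTA ✗.
Perfect overlaps at k = 1, 3; the largest is 3.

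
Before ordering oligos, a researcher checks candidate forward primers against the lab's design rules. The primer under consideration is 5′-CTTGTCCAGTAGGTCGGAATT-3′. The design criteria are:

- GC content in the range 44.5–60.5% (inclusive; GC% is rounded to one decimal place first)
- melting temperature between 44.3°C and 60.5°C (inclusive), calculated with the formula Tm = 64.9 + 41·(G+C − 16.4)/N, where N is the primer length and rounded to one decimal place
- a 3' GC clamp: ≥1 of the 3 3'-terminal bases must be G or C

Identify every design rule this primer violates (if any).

Fails: GC clamp.

Base counts: A=4, T=7, G=6, C=4 (length 21).
GC content: GC 10/21 = 47.6% ✓
Tm: Tm = 64.9 + 41·(10 − 16.4)/21 = 52.4°C ✓
GC clamp: 3' end ATT has 0 G/C, need ≥1 ✗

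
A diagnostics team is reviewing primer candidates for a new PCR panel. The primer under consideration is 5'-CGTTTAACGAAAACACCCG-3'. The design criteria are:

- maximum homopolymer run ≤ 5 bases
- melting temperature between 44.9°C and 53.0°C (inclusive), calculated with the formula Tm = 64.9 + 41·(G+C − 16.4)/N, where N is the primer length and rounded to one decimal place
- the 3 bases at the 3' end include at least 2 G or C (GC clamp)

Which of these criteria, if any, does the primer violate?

Base counts: A=7, T=3, G=3, C=6 (length 19).
homopolymer run: longest run = 4 ✓
Tm: Tm = 64.9 + 41·(9 − 16.4)/19 = 48.9°C ✓
GC clamp: 3' end CCG has 3 G/C ✓

Meets all criteria.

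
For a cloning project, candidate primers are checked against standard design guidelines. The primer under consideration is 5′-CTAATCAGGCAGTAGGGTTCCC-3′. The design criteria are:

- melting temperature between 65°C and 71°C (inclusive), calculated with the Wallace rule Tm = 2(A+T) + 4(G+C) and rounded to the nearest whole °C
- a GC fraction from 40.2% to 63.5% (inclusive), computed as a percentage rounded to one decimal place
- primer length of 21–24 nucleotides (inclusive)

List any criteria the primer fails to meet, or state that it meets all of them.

Base counts: A=5, T=5, G=6, C=6 (length 22).
Tm: Tm = 2·10 + 4·12 = 68°C ✓
GC content: GC 12/22 = 54.5% ✓
length: length 22 ✓

Meets all criteria.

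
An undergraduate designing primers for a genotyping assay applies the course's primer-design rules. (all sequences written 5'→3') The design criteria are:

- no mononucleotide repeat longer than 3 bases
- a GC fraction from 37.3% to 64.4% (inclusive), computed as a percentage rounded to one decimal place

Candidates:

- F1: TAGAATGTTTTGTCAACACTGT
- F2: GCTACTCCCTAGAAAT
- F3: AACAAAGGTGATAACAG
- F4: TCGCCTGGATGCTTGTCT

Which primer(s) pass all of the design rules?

F2 and F4.

F1 (22 nt, A=6 T=9 G=4 C=3): longest run = 4, exceeds 3 ✗; GC 7/22 = 31.8%, outside 37.3–64.4% ✗ — fails.
F2 (16 nt, A=5 T=4 G=2 C=5): longest run = 3 ✓; GC 7/16 = 43.8% ✓ — passes.
F3 (17 nt, A=9 T=2 G=4 C=2): longest run = 3 ✓; GC 6/17 = 35.3%, outside 37.3–64.4% ✗ — fails.
F4 (18 nt, A=1 T=7 G=5 C=5): longest run = 2 ✓; GC 10/18 = 55.6% ✓ — passes.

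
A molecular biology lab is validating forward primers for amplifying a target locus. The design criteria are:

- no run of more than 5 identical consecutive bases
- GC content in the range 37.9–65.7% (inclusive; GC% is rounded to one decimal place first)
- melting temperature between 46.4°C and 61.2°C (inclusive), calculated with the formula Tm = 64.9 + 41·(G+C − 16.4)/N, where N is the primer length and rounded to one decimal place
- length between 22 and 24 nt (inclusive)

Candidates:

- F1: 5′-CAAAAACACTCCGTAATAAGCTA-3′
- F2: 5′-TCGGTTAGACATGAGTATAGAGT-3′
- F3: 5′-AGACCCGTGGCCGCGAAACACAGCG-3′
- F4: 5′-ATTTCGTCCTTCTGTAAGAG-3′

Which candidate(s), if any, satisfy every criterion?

F1 (23 nt, A=11 T=4 G=2 C=6): longest run = 5 ✓; GC 8/23 = 34.8%, outside 37.9–65.7% ✗; Tm = 64.9 + 41·(8 − 16.4)/23 = 49.9°C ✓; length 23 ✓ — fails.
F2 (23 nt, A=7 T=7 G=7 C=2): longest run = 2 ✓; GC 9/23 = 39.1% ✓; Tm = 64.9 + 41·(9 − 16.4)/23 = 51.7°C ✓; length 23 ✓ — passes.
F3 (25 nt, A=7 T=1 G=8 C=9): longest run = 3 ✓; GC 17/25 = 68.0%, outside 37.9–65.7% ✗; Tm = 64.9 + 41·(17 − 16.4)/25 = 65.9°C, outside 46.4–61.2°C ✗; length 25, outside 22–24 ✗ — fails.
F4 (20 nt, A=4 T=8 G=4 C=4): longest run = 3 ✓; GC 8/20 = 40.0% ✓; Tm = 64.9 + 41·(8 − 16.4)/20 = 47.7°C ✓; length 20, outside 22–24 ✗ — fails.

F2 only.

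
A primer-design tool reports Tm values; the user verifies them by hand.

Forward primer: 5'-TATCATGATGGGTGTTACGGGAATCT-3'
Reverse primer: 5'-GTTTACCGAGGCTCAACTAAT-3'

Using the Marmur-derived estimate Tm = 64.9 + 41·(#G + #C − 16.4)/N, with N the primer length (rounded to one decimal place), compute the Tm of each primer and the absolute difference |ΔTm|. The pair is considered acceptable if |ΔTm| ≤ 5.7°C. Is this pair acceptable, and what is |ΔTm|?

Forward: G+C = 11, N = 26 → Tm = 64.9 + 41·(11 − 16.4)/26 = 56.4°C.
Reverse: G+C = 9, N = 21 → Tm = 64.9 + 41·(9 − 16.4)/21 = 50.5°C.
|ΔTm| = |56.4 − 50.5| = 5.9°C, > 5.7°C.

|ΔTm| = 5.9°C; the pair is not acceptable.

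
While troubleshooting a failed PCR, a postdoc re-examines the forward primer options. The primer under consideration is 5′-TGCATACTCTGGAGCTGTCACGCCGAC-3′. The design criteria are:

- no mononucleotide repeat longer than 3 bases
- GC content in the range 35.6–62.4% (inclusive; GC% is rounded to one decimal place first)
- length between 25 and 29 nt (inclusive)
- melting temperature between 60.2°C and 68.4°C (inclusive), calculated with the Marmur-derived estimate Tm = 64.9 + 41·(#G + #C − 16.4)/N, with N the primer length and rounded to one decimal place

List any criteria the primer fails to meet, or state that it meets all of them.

Meets all criteria.

Base counts: A=5, T=6, G=7, C=9 (length 27).
homopolymer run: longest run = 2 ✓
GC content: GC 16/27 = 59.3% ✓
length: length 27 ✓
Tm: Tm = 64.9 + 41·(16 − 16.4)/27 = 64.3°C ✓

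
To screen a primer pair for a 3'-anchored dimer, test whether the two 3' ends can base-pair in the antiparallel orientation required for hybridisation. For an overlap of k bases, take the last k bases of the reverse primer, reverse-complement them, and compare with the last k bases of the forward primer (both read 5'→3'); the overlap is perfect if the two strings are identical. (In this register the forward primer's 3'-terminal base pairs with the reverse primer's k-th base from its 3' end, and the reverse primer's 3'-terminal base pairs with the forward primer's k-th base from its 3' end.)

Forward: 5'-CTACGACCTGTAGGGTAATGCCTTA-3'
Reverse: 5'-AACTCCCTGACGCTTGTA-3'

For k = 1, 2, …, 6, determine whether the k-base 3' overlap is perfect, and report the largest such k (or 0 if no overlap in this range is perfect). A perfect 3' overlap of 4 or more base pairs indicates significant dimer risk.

Last 6 bases (5'→3') — forward …GCCTTA, reverse …CTTGTA.
Reverse complement of the reverse primer's last 6 bases: TACAAG; its first k bases are the reverse complement of the reverse primer's last k bases, so a perfect k-base overlap needs the forward primer's last k bases to equal them.
Comparing (forward last k vs required): k=1: A vs T ✗; k=2: TA vs TA ✓; k=3: TTA vs TAC ✗; k=4: CTTA vs TACA ✗; k=5: CCTTA vs TACAA ✗; k=6: GCCTTA vs TACAAG ✗.
Only k = 2 is perfect, so the longest perfect 3' overlap is 2.

Longest perfect overlap: 2 complementary base pairs; below the dimer-risk threshold (threshold 4).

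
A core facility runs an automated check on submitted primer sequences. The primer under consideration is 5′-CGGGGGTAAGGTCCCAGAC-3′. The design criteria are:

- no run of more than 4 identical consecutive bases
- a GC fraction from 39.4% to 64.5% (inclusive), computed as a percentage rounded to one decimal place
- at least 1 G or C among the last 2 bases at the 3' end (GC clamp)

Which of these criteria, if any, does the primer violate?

Base counts: A=4, T=2, G=8, C=5 (length 19).
homopolymer run: longest run = 5, exceeds 4 ✗
GC content: GC 13/19 = 68.4%, outside 39.4–64.5% ✗
GC clamp: 3' end AC has 1 G/C ✓

Fails: homopolymer run, GC content.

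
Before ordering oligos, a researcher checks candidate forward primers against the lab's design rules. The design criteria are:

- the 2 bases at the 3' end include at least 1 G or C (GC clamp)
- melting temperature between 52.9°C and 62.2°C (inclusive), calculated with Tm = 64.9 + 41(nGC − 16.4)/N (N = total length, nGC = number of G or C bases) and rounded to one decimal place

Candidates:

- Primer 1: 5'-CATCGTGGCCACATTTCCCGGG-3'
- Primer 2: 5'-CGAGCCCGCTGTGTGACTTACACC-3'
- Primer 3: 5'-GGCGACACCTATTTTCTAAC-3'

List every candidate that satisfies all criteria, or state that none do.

Primer 1 only.

Primer 1 (22 nt, A=3 T=5 G=6 C=8): 3' end GG has 2 G/C ✓; Tm = 64.9 + 41·(14 − 16.4)/22 = 60.4°C ✓ — passes.
Primer 2 (24 nt, A=4 T=5 G=6 C=9): 3' end CC has 2 G/C ✓; Tm = 64.9 + 41·(15 − 16.4)/24 = 62.5°C, outside 52.9–62.2°C ✗ — fails.
Primer 3 (20 nt, A=5 T=6 G=3 C=6): 3' end AC has 1 G/C ✓; Tm = 64.9 + 41·(9 − 16.4)/20 = 49.7°C, outside 52.9–62.2°C ✗ — fails.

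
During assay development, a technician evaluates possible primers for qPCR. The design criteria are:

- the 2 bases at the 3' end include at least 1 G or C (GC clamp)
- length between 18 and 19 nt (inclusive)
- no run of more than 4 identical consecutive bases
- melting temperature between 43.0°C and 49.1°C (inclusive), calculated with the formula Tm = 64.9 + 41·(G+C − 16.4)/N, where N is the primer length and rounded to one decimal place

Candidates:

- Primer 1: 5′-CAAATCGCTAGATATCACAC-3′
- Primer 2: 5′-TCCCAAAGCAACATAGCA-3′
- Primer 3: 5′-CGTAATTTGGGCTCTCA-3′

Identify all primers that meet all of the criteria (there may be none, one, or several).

Primer 1 (20 nt, A=8 T=4 G=2 C=6): 3' end AC has 1 G/C ✓; length 20, outside 18–19 ✗; longest run = 3 ✓; Tm = 64.9 + 41·(8 − 16.4)/20 = 47.7°C ✓ — fails.
Primer 2 (18 nt, A=8 T=2 G=2 C=6): 3' end CA has 1 G/C ✓; length 18 ✓; longest run = 3 ✓; Tm = 64.9 + 41·(8 − 16.4)/18 = 45.8°C ✓ — passes.
Primer 3 (17 nt, A=3 T=6 G=4 C=4): 3' end CA has 1 G/C ✓; length 17, outside 18–19 ✗; longest run = 3 ✓; Tm = 64.9 + 41·(8 − 16.4)/17 = 44.6°C ✓ — fails.

Primer 2 only.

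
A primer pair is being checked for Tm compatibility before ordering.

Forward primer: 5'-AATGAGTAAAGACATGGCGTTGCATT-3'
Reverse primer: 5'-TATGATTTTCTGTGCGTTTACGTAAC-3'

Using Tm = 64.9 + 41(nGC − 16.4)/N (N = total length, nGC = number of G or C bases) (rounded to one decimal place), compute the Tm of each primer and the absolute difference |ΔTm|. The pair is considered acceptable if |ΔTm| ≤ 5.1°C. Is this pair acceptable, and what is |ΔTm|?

|ΔTm| = 1.6°C; the pair is acceptable.

Forward: G+C = 10, N = 26 → Tm = 64.9 + 41·(10 − 16.4)/26 = 54.8°C.
Reverse: G+C = 9, N = 26 → Tm = 64.9 + 41·(9 − 16.4)/26 = 53.2°C.
|ΔTm| = |54.8 − 53.2| = 1.6°C, ≤ 5.1°C.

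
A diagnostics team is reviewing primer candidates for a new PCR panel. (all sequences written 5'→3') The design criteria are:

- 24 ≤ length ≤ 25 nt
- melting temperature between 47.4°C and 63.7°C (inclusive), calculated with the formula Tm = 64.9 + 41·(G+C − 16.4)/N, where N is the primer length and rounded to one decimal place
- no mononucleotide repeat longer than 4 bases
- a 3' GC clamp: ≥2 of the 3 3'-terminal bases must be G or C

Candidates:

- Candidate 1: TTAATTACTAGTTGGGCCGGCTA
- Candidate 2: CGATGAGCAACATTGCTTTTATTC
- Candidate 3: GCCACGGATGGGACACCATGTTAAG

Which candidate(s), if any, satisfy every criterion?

None of the candidates satisfy all criteria.

Candidate 1 (23 nt, A=5 T=8 G=6 C=4): length 23, outside 24–25 ✗; Tm = 64.9 + 41·(10 − 16.4)/23 = 53.5°C ✓; longest run = 3 ✓; 3' end CTA has 1 G/C, need ≥2 ✗ — fails.
Candidate 2 (24 nt, A=6 T=9 G=4 C=5): length 24 ✓; Tm = 64.9 + 41·(9 − 16.4)/24 = 52.3°C ✓; longest run = 4 ✓; 3' end TTC has 1 G/C, need ≥2 ✗ — fails.
Candidate 3 (25 nt, A=7 T=4 G=8 C=6): length 25 ✓; Tm = 64.9 + 41·(14 − 16.4)/25 = 61.0°C ✓; longest run = 3 ✓; 3' end AAG has 1 G/C, need ≥2 ✗ — fails.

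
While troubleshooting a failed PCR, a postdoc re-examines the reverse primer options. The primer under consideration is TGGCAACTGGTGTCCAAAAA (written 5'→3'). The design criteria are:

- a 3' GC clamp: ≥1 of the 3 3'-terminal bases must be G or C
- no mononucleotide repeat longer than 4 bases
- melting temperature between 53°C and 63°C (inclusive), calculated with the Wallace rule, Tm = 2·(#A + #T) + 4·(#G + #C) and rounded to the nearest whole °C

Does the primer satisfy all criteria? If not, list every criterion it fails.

Base counts: A=7, T=4, G=5, C=4 (length 20).
GC clamp: 3' end AAA has 0 G/C, need ≥1 ✗
homopolymer run: longest run = 5, exceeds 4 ✗
Tm: Tm = 2·11 + 4·9 = 58°C ✓

Fails: GC clamp, homopolymer run.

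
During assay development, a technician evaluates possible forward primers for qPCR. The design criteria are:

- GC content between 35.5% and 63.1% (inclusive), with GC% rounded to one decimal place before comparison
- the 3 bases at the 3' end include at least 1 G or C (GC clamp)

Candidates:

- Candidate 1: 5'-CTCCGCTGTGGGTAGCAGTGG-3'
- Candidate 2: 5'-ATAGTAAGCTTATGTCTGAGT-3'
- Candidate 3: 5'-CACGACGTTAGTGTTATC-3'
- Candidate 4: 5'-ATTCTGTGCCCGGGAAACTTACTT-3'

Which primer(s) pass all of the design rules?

Candidate 1 (21 nt, A=2 T=5 G=9 C=5): GC 14/21 = 66.7%, outside 35.5–63.1% ✗; 3' end TGG has 2 G/C ✓ — fails.
Candidate 2 (21 nt, A=6 T=8 G=5 C=2): GC 7/21 = 33.3%, outside 35.5–63.1% ✗; 3' end AGT has 1 G/C ✓ — fails.
Candidate 3 (18 nt, A=4 T=6 G=4 C=4): GC 8/18 = 44.4% ✓; 3' end ATC has 1 G/C ✓ — passes.
Candidate 4 (24 nt, A=5 T=8 G=5 C=6): GC 11/24 = 45.8% ✓; 3' end CTT has 1 G/C ✓ — passes.

Candidate 3 and Candidate 4.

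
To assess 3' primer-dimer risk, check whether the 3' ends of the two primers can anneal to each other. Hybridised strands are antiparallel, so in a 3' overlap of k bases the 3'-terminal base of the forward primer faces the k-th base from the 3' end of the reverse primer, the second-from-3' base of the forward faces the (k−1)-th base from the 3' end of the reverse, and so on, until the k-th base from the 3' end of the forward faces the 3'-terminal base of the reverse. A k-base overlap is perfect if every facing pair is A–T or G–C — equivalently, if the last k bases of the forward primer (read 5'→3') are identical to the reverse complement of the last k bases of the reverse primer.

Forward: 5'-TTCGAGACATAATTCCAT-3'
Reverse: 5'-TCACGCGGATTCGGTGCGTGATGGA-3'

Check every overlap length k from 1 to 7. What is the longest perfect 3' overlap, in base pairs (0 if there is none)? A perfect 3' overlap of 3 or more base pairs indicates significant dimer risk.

Last 7 bases (5'→3') — forward …ATTCCAT, reverse …TGATGGA.
Reverse complement of the reverse primer's last 7 bases: TCCATCA; its first k bases are the reverse complement of the reverse primer's last k bases, so a perfect k-base overlap needs the forward primer's last k bases to equal them.
Comparing (forward last k vs required): k=1: T vs T ✓; k=2: AT vs TC ✗; k=3: CAT vs TCC ✗; k=4: CCAT vs TCCA ✗; k=5: TCCAT vs TCCAT ✓; k=6: TTCCAT vs TCCATC ✗; k=7: ATTCCAT vs TCCATCA ✗.
Perfect overlaps at k = 1, 5; the largest is 5.

Longest perfect overlap: 5 complementary base pairs; significant dimer risk (threshold 3).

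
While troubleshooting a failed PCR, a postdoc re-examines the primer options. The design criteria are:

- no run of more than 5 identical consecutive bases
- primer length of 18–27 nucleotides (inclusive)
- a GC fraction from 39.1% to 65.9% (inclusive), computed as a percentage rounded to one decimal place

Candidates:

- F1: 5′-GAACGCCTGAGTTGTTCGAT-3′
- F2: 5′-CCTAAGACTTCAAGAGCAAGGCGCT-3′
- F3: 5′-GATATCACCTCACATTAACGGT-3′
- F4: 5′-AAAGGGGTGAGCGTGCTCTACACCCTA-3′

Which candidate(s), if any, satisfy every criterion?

F1, F2, F3 and F4.

F1 (20 nt, A=4 T=6 G=6 C=4): longest run = 2 ✓; length 20 ✓; GC 10/20 = 50.0% ✓ — passes.
F2 (25 nt, A=8 T=4 G=6 C=7): longest run = 2 ✓; length 25 ✓; GC 13/25 = 52.0% ✓ — passes.
F3 (22 nt, A=7 T=6 G=3 C=6): longest run = 2 ✓; length 22 ✓; GC 9/22 = 40.9% ✓ — passes.
F4 (27 nt, A=7 T=5 G=8 C=7): longest run = 4 ✓; length 27 ✓; GC 15/27 = 55.6% ✓ — passes.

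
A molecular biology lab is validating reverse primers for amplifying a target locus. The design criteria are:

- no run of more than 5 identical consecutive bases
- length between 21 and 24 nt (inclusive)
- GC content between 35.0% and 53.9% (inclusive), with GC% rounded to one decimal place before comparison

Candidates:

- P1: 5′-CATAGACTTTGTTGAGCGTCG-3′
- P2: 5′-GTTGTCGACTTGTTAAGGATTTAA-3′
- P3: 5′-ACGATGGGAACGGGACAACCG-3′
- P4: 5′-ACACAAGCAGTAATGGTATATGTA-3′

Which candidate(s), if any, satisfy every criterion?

P1 (21 nt, A=4 T=7 G=6 C=4): longest run = 3 ✓; length 21 ✓; GC 10/21 = 47.6% ✓ — passes.
P2 (24 nt, A=6 T=10 G=6 C=2): longest run = 3 ✓; length 24 ✓; GC 8/24 = 33.3%, outside 35.0–53.9% ✗ — fails.
P3 (21 nt, A=7 T=1 G=8 C=5): longest run = 3 ✓; length 21 ✓; GC 13/21 = 61.9%, outside 35.0–53.9% ✗ — fails.
P4 (24 nt, A=10 T=6 G=5 C=3): longest run = 2 ✓; length 24 ✓; GC 8/24 = 33.3%, outside 35.0–53.9% ✗ — fails.

P1 only.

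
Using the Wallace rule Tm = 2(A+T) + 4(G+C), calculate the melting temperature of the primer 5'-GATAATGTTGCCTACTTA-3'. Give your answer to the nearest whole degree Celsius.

Base counts: A=5, T=7, G=3, C=3 (length 18).
Tm = 2·(5+7) + 4·(3+3) = 2·12 + 4·6 = 24 + 24 = 48°C.

48°C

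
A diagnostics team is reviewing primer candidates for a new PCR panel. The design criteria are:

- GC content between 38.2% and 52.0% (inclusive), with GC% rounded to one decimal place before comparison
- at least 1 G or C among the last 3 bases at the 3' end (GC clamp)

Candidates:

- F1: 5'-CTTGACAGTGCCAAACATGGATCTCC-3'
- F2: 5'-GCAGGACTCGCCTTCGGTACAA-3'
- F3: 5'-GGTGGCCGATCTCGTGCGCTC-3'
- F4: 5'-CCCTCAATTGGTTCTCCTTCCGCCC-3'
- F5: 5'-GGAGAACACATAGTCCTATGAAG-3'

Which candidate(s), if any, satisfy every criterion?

F1 (26 nt, A=7 T=6 G=5 C=8): GC 13/26 = 50.0% ✓; 3' end TCC has 2 G/C ✓ — passes.
F2 (22 nt, A=5 T=4 G=6 C=7): GC 13/22 = 59.1%, outside 38.2–52.0% ✗; 3' end CAA has 1 G/C ✓ — fails.
F3 (21 nt, A=1 T=5 G=8 C=7): GC 15/21 = 71.4%, outside 38.2–52.0% ✗; 3' end CTC has 2 G/C ✓ — fails.
F4 (25 nt, A=2 T=8 G=3 C=12): GC 15/25 = 60.0%, outside 38.2–52.0% ✗; 3' end CCC has 3 G/C ✓ — fails.
F5 (23 nt, A=9 T=4 G=6 C=4): GC 10/23 = 43.5% ✓; 3' end AAG has 1 G/C ✓ — passes.

F1 and F5.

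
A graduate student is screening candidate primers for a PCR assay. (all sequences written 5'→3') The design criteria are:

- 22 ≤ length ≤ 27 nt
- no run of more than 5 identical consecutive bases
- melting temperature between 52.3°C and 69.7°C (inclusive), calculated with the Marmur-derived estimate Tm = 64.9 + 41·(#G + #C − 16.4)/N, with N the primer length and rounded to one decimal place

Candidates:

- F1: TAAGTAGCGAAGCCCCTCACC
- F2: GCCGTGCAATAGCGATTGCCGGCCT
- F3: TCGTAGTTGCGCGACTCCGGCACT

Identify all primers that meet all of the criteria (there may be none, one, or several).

F2 and F3.

F1 (21 nt, A=6 T=3 G=4 C=8): length 21, outside 22–27 ✗; longest run = 4 ✓; Tm = 64.9 + 41·(12 − 16.4)/21 = 56.3°C ✓ — fails.
F2 (25 nt, A=4 T=5 G=8 C=8): length 25 ✓; longest run = 2 ✓; Tm = 64.9 + 41·(16 − 16.4)/25 = 64.2°C ✓ — passes.
F3 (24 nt, A=3 T=6 G=7 C=8): length 24 ✓; longest run = 2 ✓; Tm = 64.9 + 41·(15 − 16.4)/24 = 62.5°C ✓ — passes.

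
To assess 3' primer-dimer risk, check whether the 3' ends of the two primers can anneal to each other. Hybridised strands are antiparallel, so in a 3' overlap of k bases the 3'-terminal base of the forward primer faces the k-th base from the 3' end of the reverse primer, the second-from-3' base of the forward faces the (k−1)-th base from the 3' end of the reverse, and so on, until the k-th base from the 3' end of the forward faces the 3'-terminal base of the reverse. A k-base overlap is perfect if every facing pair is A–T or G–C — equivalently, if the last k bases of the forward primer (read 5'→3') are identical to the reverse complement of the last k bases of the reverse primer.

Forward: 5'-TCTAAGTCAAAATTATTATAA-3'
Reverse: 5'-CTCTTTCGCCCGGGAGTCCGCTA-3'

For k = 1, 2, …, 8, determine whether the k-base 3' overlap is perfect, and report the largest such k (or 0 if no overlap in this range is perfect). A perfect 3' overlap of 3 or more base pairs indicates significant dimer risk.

Last 8 bases (5'→3') — forward …TATTATAA, reverse …GTCCGCTA.
Reverse complement of the reverse primer's last 8 bases: TAGCGGAC; its first k bases are the reverse complement of the reverse primer's last k bases, so a perfect k-base overlap needs the forward primer's last k bases to equal them.
Comparing (forward last k vs required): k=1: A vs T ✗; k=2: AA vs TA ✗; k=3: TAA vs TAG ✗; k=4: ATAA vs TAGC ✗; k=5: TATAA vs TAGCG ✗; k=6: TTATAA vs TAGCGG ✗; k=7: ATTATAA vs TAGCGGA ✗; k=8: TATTATAA vs TAGCGGAC ✗.
No overlap length from 1 to 8 is perfect, so the longest perfect 3' overlap is 0.

Longest perfect overlap: 0 complementary base pairs; below the dimer-risk threshold (threshold 3).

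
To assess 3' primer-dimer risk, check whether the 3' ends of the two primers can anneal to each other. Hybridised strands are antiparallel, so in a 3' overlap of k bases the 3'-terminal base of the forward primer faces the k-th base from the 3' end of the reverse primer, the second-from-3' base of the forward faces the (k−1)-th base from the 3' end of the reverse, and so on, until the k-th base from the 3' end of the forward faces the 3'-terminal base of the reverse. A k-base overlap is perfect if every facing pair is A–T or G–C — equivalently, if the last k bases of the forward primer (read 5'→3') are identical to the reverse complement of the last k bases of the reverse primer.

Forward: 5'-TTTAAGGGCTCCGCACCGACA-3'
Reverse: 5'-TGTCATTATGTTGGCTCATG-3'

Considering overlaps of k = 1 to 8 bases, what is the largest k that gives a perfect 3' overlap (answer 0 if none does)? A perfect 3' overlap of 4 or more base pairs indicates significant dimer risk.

Last 8 bases (5'→3') — forward …CACCGACA, reverse …GGCTCATG.
Reverse complement of the reverse primer's last 8 bases: CATGAGCC; its first k bases are the reverse complement of the reverse primer's last k bases, so a perfect k-base overlap needs the forward primer's last k bases to equal them.
Comparing (forward last k vs required): k=1: A vs C ✗; k=2: CA vs CA ✓; k=3: ACA vs CAT ✗; k=4: GACA vs CATG ✗; k=5: CGACA vs CATGA ✗; k=6: CCGACA vs CATGAG ✗; k=7: ACCGACA vs CATGAGC ✗; k=8: CACCGACA vs CATGAGCC ✗.
Only k = 2 is perfect, so the longest perfect 3' overlap is 2.

Longest perfect overlap: 2 complementary base pairs; below the dimer-risk threshold (threshold 4).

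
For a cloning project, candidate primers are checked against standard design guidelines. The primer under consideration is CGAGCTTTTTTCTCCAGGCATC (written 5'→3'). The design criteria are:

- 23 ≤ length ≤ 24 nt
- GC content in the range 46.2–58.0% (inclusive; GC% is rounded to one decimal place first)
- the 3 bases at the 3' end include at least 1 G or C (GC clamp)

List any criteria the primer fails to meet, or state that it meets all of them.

Fails: length.

Base counts: A=3, T=8, G=4, C=7 (length 22).
length: length 22, outside 23–24 ✗
GC content: GC 11/22 = 50.0% ✓
GC clamp: 3' end ATC has 1 G/C ✓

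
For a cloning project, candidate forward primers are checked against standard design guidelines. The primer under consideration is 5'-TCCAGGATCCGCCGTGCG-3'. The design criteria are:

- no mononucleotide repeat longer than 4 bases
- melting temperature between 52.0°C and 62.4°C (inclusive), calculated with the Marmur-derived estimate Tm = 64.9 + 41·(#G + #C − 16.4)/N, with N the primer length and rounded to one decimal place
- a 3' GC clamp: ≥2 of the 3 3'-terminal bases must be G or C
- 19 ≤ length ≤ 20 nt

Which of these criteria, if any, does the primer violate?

Fails: length.

Base counts: A=2, T=3, G=6, C=7 (length 18).
homopolymer run: longest run = 2 ✓
Tm: Tm = 64.9 + 41·(13 − 16.4)/18 = 57.2°C ✓
GC clamp: 3' end GCG has 3 G/C ✓
length: length 18, outside 19–20 ✗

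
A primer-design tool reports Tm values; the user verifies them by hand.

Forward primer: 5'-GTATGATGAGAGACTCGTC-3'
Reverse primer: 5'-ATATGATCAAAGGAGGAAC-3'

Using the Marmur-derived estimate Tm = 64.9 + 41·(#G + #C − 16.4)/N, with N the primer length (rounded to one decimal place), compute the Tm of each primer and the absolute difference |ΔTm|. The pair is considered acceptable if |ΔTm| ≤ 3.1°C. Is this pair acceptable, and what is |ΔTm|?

|ΔTm| = 4.3°C; the pair is not acceptable.

Forward: G+C = 9, N = 19 → Tm = 64.9 + 41·(9 − 16.4)/19 = 48.9°C.
Reverse: G+C = 7, N = 19 → Tm = 64.9 + 41·(7 − 16.4)/19 = 44.6°C.
|ΔTm| = |48.9 − 44.6| = 4.3°C, > 3.1°C.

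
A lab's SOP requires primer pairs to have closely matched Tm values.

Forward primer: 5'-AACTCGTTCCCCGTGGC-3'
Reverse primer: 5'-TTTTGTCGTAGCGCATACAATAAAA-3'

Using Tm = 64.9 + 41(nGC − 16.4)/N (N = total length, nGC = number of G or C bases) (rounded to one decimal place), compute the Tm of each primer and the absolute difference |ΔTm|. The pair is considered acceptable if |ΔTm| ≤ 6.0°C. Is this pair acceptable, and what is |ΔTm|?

|ΔTm| = 0.8°C; the pair is acceptable.

Forward: G+C = 11, N = 17 → Tm = 64.9 + 41·(11 − 16.4)/17 = 51.9°C.
Reverse: G+C = 8, N = 25 → Tm = 64.9 + 41·(8 − 16.4)/25 = 51.1°C.
|ΔTm| = |51.9 − 51.1| = 0.8°C, ≤ 6.0°C.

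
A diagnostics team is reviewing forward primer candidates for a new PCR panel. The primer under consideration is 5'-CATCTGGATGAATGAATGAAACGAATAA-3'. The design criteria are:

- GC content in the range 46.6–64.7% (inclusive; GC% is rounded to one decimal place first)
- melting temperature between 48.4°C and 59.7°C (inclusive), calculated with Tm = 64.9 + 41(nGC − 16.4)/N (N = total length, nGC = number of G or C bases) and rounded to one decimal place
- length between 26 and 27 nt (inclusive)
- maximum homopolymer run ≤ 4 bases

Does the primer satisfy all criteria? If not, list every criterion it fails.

Fails: GC content, length.

Base counts: A=13, T=6, G=6, C=3 (length 28).
GC content: GC 9/28 = 32.1%, outside 46.6–64.7% ✗
Tm: Tm = 64.9 + 41·(9 − 16.4)/28 = 54.1°C ✓
length: length 28, outside 26–27 ✗
homopolymer run: longest run = 3 ✓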